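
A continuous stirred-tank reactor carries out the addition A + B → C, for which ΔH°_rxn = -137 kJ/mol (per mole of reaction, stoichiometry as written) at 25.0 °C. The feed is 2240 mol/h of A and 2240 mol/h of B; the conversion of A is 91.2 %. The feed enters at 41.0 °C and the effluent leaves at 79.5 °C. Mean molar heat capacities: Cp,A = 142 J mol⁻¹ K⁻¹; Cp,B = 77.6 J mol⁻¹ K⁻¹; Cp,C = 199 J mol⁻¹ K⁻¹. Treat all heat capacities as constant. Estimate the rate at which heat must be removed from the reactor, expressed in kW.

Extent of reaction ξ = 0.912 × 2240 = 2042.9 mol/h
Reaction term: ξ·ΔH°_rxn = 2042.9 × -137 = -279870 kJ/h
Sensible, feed 41.0→25 °C: -7870.5 kJ/h
Outlet flows (mol/h): A 197.12, B 197.12, C 2042.9
Sensible, products 25→79.5 °C: 24515 kJ/h
Q = ΔH = -263230 kJ/h = -73.119 kW
Heat removed = 73.119 kW

Q_out = 73.1 kW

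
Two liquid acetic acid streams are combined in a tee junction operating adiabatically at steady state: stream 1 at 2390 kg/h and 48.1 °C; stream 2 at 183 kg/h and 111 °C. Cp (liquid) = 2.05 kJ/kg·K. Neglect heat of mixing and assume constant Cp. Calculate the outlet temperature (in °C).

No heat crosses the boundary, so H_out = H_in.
T_out = Σ ṁᵢCp,ᵢTᵢ / Σ ṁᵢCp,ᵢ
      = 277310 / 5274.6 = 52.574 °C

T_out = 52.6 °C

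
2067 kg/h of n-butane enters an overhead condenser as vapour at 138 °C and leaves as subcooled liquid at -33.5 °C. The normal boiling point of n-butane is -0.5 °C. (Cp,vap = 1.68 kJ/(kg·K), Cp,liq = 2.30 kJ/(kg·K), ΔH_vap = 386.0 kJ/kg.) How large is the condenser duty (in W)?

Q_c = 399000 W

vapour 138→-0.5 °C: -232.68 kJ/kg
condensation at -0.5 °C: -386 kJ/kg
liquid -0.5→-33.5 °C: -75.9 kJ/kg
Δh = -232.68 + -386 + -75.9 = -694.58 kJ/kg
Q = ṁ·Δh = 2067 kg/h × -694.58 kJ/kg = -1.4357e+06 kJ/h
|Q| = 398.8 kW = 398800 W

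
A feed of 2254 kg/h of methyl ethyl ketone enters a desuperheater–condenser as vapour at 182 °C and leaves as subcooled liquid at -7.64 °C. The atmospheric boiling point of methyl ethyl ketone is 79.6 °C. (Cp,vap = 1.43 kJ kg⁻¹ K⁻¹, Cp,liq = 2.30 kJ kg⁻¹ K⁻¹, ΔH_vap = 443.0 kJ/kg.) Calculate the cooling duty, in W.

Q_c = 495000 W

vapour 182→79.6 °C: -146.43 kJ/kg
condensation at 79.6 °C: -443 kJ/kg
liquid 79.6→-7.64 °C: -200.65 kJ/kg
Δh = -146.43 + -443 + -200.65 = -790.08 kJ/kg
Q = ṁ·Δh = 2254 kg/h × -790.08 kJ/kg = -1.7808e+06 kJ/h
|Q| = 494.68 kW = 494680 W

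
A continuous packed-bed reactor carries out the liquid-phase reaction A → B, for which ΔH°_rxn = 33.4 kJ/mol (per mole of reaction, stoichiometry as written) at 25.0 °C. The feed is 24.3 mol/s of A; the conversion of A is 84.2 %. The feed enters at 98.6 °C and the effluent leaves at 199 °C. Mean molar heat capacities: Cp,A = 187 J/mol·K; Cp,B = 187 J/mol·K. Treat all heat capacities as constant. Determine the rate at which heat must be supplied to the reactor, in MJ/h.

Extent of reaction ξ = 0.842 × 24.3 = 20.461 mol/s
Reaction term: ξ·ΔH°_rxn = 20.461 × 33.4 = 683.38 kJ/s
Sensible, feed 98.6→25 °C: -334.45 kJ/s
Outlet flows (mol/s): A 3.8394, B 20.461
Sensible, products 25→199 °C: 790.67 kJ/s
Q = ΔH = 1139.6 kJ/s = 1139.6 kW
Heat supplied = 4102.6 MJ/h

Q_in = 4100 MJ/h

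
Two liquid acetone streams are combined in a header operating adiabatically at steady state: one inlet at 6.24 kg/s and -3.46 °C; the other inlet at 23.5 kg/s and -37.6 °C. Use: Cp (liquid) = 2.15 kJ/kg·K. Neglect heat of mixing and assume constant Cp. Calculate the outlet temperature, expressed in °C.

T_out = -30.4 °C

Adiabatic, steady state ⇒ Σ ṁᵢCp,ᵢ(T_out − Tᵢ) = 0
T_out = Σ ṁᵢCp,ᵢTᵢ / Σ ṁᵢCp,ᵢ
      = -1946.2 / 63.941 = -30.437 °C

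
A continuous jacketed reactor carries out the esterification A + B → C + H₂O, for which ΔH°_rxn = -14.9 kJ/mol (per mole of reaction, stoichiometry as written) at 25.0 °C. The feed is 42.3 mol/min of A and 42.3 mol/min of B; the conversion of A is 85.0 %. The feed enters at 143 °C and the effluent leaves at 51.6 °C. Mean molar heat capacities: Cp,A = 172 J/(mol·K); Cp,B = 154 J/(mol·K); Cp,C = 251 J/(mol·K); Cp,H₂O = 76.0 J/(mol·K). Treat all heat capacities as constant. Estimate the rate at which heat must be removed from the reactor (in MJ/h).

Q_out = 108 MJ/h

Extent of reaction ξ = 0.850 × 42.3 = 35.955 mol/min
Reaction term: ξ·ΔH°_rxn = 35.955 × -14.9 = -535.73 kJ/min
Sensible, feed 143→25 °C: -1627.2 kJ/min
Outlet flows (mol/min): A 6.345, B 6.345, C 35.955, H₂O 35.955
Sensible, products 25→51.6 °C: 367.77 kJ/min
Q = ΔH = -1795.2 kJ/min = -29.919 kW
Heat removed = 107.71 MJ/h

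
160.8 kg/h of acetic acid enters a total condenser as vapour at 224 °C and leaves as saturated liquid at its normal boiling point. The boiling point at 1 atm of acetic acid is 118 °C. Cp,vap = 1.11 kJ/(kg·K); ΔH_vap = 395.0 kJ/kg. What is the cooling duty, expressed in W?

Q_c = 22900 W

vapour 224→118 °C: -117.66 kJ/kg
condensation at 118 °C: -395 kJ/kg
Δh = -117.66 + -395 = -512.66 kJ/kg
Q = ṁ·Δh = 160.8 kg/h × -512.66 kJ/kg = -82436 kJ/h
|Q| = 22.899 kW = 22899 W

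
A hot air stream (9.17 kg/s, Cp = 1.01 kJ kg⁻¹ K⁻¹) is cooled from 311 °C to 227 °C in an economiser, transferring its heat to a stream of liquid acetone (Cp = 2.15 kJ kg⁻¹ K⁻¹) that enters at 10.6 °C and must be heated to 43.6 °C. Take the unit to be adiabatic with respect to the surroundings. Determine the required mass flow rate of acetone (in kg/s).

Heat released by hot stream: Q = 9.17 × 1.01 × (311 − 227) = 777.98 kJ/s
Energy balance on cold side (adiabatic exchanger): Q = ṁ_c·Cp_c·(T_c,out − T_c,in)
ṁ_c = 777.98 / [2.15 × (43.6 − 10.6)] = 10.965 kg/s

ṁ_c = 11.0 kg/s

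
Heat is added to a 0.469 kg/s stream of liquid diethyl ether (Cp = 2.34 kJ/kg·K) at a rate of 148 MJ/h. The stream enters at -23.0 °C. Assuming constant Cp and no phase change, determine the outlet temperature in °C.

T_out = 14.5 °C

Q = 148 MJ/h = 41.111 kJ/s
ΔT = Q/(ṁ·Cp) = 41.111/(0.469×2.34) = 37.46 K
T_out = -23.0 + 37.46 = 14.46 °C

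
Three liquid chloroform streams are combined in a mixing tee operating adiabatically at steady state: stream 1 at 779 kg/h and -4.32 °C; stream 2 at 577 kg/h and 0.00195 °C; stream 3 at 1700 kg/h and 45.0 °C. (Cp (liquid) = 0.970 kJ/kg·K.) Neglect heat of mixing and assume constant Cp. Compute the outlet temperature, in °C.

Energy balance with Q = 0: Σ ṁᵢCp,ᵢ(T_out − Tᵢ) = 0
T_out = Σ ṁᵢCp,ᵢTᵢ / Σ ṁᵢCp,ᵢ
      = 70942 / 2964.3 = 23.932 °C

T_out = 23.9 °C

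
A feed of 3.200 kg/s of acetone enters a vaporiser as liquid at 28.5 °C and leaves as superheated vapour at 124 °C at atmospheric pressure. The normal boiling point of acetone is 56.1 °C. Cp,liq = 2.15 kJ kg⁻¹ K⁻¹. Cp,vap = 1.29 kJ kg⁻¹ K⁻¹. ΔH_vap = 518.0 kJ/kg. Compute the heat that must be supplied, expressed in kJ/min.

Q = 128000 kJ/min

liquid 28.5→56.1 °C: 59.34 kJ/kg
vaporisation at 56.1 °C: 518 kJ/kg
vapour 56.1→124 °C: 87.591 kJ/kg
Δh = 59.34 + 518 + 87.591 = 664.93 kJ/kg
Q = ṁ·Δh = 3.200 kg/s × 664.93 kJ/kg = 2127.8 kJ/s
|Q| = 2127.8 kW = 127670 kJ/min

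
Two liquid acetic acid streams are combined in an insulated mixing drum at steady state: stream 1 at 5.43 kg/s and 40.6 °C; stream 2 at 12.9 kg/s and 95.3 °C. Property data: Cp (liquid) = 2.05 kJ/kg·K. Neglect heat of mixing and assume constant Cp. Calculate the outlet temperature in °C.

No heat crosses the boundary, so H_out = H_in.
Σ ṁᵢCp,ᵢTᵢ = 5.43×2.05×40.6 + 12.9×2.05×95.3 = 2972.1
Σ ṁᵢCp,ᵢ = 5.43×2.05 + 12.9×2.05 = 37.576
T_out = 2972.1 / 37.576 = 79.096 °C

T_out = 79.1 °C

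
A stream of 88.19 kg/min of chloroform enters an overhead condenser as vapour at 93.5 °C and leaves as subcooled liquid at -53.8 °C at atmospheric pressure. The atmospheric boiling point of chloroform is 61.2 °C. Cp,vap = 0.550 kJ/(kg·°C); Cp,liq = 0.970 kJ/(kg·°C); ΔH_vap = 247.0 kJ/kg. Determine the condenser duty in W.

Q_c = 553000 W

vapour 93.5→61.2 °C: -17.765 kJ/kg
condensation at 61.2 °C: -247 kJ/kg
liquid 61.2→-53.8 °C: -111.55 kJ/kg
Δh = -17.765 + -247 + -111.55 = -376.31 kJ/kg
Q = ṁ·Δh = 88.19 kg/min × -376.31 kJ/kg = -33187 kJ/min
|Q| = 553.12 kW = 553120 W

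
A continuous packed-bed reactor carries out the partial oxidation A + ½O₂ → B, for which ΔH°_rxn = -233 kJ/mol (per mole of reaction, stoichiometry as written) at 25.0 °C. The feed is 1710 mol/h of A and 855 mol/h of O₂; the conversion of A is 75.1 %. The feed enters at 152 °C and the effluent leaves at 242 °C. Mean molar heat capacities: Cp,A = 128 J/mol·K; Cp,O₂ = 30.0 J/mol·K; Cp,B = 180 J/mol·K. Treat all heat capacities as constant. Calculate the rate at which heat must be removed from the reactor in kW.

Extent of reaction ξ = 0.751 × 1710 = 1284.2 mol/h
Reaction term: ξ·ΔH°_rxn = 1284.2 × -233 = -299220 kJ/h
Sensible, feed 152→25 °C: -31055 kJ/h
Outlet flows (mol/h): A 425.79, O₂ 212.89, B 1284.2
Sensible, products 25→242 °C: 63374 kJ/h
Q = ΔH = -266900 kJ/h = -74.14 kW
Heat removed = 74.14 kW

Q_out = 74.1 kW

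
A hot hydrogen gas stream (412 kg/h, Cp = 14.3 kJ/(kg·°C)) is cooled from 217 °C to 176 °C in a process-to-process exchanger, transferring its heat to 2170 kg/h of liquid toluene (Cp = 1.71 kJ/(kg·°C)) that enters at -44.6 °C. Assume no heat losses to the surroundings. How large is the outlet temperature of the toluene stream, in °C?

Heat released by hot stream: Q = 412 × 14.3 × (217 − 176) = 241560 kJ/h
Energy balance on cold side (adiabatic exchanger): Q = ṁ_c·Cp_c·(T_c,out − T_c,in)
T_c,out = -44.6 + 241560/(2170 × 1.71) = 20.497 °C

T_c,out = 20.5 °C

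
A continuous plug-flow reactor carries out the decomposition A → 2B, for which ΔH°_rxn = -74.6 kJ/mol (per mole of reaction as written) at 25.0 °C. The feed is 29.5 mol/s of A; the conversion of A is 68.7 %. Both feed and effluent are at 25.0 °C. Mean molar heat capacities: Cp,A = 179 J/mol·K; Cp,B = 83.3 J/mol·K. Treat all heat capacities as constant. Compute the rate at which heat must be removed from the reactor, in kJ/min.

Q_out = 90700 kJ/min

Extent of reaction ξ = 0.687 × 29.5 = 20.267 mol/s
Reaction term: ξ·ΔH°_rxn = 20.267 × -74.6 = -1511.9 kJ/s
Q = ΔH = -1511.9 kJ/s = -1511.9 kW
Heat removed = 90713 kJ/min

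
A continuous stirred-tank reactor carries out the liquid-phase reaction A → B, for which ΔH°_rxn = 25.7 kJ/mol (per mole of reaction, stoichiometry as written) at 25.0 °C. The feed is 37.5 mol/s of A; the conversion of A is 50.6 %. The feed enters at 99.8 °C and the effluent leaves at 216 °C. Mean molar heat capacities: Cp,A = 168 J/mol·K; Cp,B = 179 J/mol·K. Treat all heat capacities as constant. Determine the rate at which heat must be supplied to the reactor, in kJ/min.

Q_in = 75600 kJ/min

Extent of reaction ξ = 0.506 × 37.5 = 18.975 mol/s
Reaction term: ξ·ΔH°_rxn = 18.975 × 25.7 = 487.66 kJ/s
Sensible, feed 99.8→25 °C: -471.24 kJ/s
Outlet flows (mol/s): A 18.525, B 18.975
Sensible, products 25→216 °C: 1243.2 kJ/s
Q = ΔH = 1259.6 kJ/s = 1259.6 kW
Heat supplied = 75575 kJ/min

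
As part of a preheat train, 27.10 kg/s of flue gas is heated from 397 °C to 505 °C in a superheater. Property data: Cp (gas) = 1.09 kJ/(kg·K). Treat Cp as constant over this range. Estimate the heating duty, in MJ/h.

Q = 11500 MJ/h

Q = ṁ·Cp·ΔT = 27.10 × 1.09 × (505 − 397) = 3190.2 kJ/s
Heating duty = 11485 MJ/h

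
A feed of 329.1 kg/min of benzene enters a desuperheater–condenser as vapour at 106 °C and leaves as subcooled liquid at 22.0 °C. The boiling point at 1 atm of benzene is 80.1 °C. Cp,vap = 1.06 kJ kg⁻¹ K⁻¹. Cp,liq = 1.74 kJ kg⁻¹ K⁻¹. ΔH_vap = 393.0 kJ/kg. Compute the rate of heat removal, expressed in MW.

Q_c = 2.86 MW

vapour 106→80.1 °C: -27.454 kJ/kg
condensation at 80.1 °C: -393 kJ/kg
liquid 80.1→22.0 °C: -101.09 kJ/kg
Δh = -27.454 + -393 + -101.09 = -521.55 kJ/kg
Q = ṁ·Δh = 329.1 kg/min × -521.55 kJ/kg = -171640 kJ/min
|Q| = 2860.7 kW = 2.8607 MW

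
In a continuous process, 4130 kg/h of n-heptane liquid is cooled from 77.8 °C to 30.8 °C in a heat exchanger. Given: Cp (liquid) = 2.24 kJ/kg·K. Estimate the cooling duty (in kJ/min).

Q_c = 7250 kJ/min

Q = ṁ·Cp·ΔT = 4130 × 2.24 × (30.8 − 77.8) = -434810 kJ/h
Converting: 434810 / 3600 s = 120.78 kW
Cooling duty = 7246.8 kJ/min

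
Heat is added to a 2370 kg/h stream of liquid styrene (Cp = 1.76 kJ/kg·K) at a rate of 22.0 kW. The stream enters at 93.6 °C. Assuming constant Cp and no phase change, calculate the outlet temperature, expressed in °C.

T_out = 113 °C

Q = 22.0 kW = 79200 kJ/h
ΔT = Q/(ṁ·Cp) = 79200/(2370×1.76) = 18.987 K
T_out = 93.6 + 18.987 = 112.59 °C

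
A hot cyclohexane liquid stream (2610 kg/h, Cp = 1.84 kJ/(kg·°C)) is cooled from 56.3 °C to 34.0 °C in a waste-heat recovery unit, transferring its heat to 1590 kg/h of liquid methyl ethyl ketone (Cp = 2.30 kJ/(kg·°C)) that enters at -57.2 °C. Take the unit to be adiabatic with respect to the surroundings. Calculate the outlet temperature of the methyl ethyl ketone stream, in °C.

Heat released by hot stream: Q = 2610 × 1.84 × (56.3 − 34.0) = 107090 kJ/h
Energy balance on cold side (adiabatic exchanger): Q = ṁ_c·Cp_c·(T_c,out − T_c,in)
T_c,out = -57.2 + 107090/(1590 × 2.30) = -27.915 °C

T_c,out = -27.9 °C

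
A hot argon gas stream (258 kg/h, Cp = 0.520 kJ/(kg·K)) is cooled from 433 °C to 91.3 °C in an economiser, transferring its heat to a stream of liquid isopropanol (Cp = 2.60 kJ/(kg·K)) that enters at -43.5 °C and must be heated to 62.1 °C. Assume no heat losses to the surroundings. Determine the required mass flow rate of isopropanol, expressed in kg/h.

Heat released by hot stream: Q = 258 × 0.520 × (433 − 91.3) = 45842 kJ/h
Energy balance on cold side (adiabatic exchanger): Q = ṁ_c·Cp_c·(T_c,out − T_c,in)
ṁ_c = 45842 / [2.60 × (62.1 − -43.5)] = 166.97 kg/h

ṁ_c = 167 kg/h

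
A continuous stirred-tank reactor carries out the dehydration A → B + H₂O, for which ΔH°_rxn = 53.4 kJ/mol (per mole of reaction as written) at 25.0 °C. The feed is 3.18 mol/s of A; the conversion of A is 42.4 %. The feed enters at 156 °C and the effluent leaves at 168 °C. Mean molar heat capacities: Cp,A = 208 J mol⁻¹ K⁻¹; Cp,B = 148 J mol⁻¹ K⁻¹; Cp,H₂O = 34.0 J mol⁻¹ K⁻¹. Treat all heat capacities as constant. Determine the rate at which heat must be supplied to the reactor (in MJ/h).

Q_in = 270 MJ/h

Extent of reaction ξ = 0.424 × 3.18 = 1.3483 mol/s
Reaction term: ξ·ΔH°_rxn = 1.3483 × 53.4 = 72 kJ/s
Sensible, feed 156→25 °C: -86.649 kJ/s
Outlet flows (mol/s): A 1.8317, B 1.3483, H₂O 1.3483
Sensible, products 25→168 °C: 89.573 kJ/s
Q = ΔH = 74.925 kJ/s = 74.925 kW
Heat supplied = 269.73 MJ/h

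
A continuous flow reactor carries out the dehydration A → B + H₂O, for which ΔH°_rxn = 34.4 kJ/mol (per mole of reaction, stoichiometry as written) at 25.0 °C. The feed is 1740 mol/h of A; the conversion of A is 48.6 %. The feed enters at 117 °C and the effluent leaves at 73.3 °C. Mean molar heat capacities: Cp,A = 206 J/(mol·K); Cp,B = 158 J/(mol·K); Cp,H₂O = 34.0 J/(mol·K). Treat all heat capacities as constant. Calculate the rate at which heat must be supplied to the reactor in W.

Q_in = 3570 W

Extent of reaction ξ = 0.486 × 1740 = 845.64 mol/h
Reaction term: ξ·ΔH°_rxn = 845.64 × 34.4 = 29090 kJ/h
Sensible, feed 117→25 °C: -32976 kJ/h
Outlet flows (mol/h): A 894.36, B 845.64, H₂O 845.64
Sensible, products 25→73.3 °C: 16741 kJ/h
Q = ΔH = 12854 kJ/h = 3.5707 kW
Heat supplied = 3570.7 W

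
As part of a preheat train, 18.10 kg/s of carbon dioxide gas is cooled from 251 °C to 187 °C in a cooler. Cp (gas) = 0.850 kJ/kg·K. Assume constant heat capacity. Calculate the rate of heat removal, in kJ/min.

Q = ṁ·Cp·ΔT = 18.10 × 0.850 × (187 − 251) = -984.64 kJ/s
Cooling duty = 59078 kJ/min

Q_c = 59100 kJ/min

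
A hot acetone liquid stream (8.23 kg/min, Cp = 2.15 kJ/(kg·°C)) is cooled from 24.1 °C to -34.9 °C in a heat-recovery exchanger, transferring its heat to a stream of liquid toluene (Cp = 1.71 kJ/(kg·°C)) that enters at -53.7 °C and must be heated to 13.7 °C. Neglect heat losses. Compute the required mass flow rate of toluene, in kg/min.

Heat released by hot stream: Q = 8.23 × 2.15 × (24.1 − -34.9) = 1044 kJ/min
Energy balance on cold side (adiabatic exchanger): Q = ṁ_c·Cp_c·(T_c,out − T_c,in)
ṁ_c = 1044 / [1.71 × (13.7 − -53.7)] = 9.058 kg/min

ṁ_c = 9.06 kg/min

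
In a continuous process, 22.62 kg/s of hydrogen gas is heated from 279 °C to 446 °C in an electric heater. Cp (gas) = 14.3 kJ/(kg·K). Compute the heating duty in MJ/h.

Q = 194000 MJ/h

Q = ṁ·Cp·ΔT = 22.62 × 14.3 × (446 − 279) = 54019 kJ/s
Heating duty = 194470 MJ/h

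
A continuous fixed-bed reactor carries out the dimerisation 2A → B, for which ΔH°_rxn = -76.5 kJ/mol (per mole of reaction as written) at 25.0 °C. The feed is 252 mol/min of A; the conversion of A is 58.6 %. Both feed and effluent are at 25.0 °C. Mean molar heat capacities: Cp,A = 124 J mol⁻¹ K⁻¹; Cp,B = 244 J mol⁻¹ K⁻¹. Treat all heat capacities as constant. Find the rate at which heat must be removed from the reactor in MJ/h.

Q_out = 339 MJ/h

Extent of reaction ξ = 0.586 × 252 / 2 = 73.836 mol/min
Reaction term: ξ·ΔH°_rxn = 73.836 × -76.5 = -5648.5 kJ/min
Q = ΔH = -5648.5 kJ/min = -94.141 kW
Heat removed = 338.91 MJ/h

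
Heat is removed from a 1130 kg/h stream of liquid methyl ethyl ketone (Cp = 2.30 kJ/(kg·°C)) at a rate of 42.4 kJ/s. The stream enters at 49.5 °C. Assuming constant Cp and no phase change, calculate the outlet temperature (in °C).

T_out = -9.23 °C

Q = 42.4 kJ/s = 152640 kJ/h
ΔT = Q/(ṁ·Cp) = 152640/(1130×2.30) = 58.73 K
T_out = 49.5 − 58.73 = -9.2303 °C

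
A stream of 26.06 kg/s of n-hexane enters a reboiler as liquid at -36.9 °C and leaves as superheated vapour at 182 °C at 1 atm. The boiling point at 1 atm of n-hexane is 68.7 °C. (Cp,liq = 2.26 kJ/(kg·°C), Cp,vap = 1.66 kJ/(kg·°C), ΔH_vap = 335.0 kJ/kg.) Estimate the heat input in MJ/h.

Q = 71500 MJ/h

liquid -36.9→68.7 °C: 238.66 kJ/kg
vaporisation at 68.7 °C: 335 kJ/kg
vapour 68.7→182 °C: 188.08 kJ/kg
Δh = 238.66 + 335 + 188.08 = 761.73 kJ/kg
Q = ṁ·Δh = 26.06 kg/s × 761.73 kJ/kg = 19851 kJ/s
|Q| = 19851 kW = 71463 MJ/h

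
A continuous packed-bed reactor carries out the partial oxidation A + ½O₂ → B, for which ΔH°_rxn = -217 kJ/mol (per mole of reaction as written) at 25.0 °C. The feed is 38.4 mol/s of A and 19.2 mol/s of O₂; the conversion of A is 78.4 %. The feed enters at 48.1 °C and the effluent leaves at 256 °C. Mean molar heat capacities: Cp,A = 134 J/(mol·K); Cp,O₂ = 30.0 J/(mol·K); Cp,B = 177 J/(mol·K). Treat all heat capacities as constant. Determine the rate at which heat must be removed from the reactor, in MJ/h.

Q_out = 18500 MJ/h

Extent of reaction ξ = 0.784 × 38.4 = 30.106 mol/s
Reaction term: ξ·ΔH°_rxn = 30.106 × -217 = -6532.9 kJ/s
Sensible, feed 48.1→25 °C: -132.17 kJ/s
Outlet flows (mol/s): A 8.2944, O₂ 4.1472, B 30.106
Sensible, products 25→256 °C: 1516.4 kJ/s
Q = ΔH = -5148.7 kJ/s = -5148.7 kW
Heat removed = 18535 MJ/h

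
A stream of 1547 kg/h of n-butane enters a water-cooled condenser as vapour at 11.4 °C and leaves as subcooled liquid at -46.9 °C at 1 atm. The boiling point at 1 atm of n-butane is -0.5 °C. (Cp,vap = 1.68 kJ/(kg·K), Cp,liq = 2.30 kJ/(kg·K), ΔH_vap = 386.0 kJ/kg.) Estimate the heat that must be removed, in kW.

Q_c = 220 kW

vapour 11.4→-0.5 °C: -19.992 kJ/kg
condensation at -0.5 °C: -386 kJ/kg
liquid -0.5→-46.9 °C: -106.72 kJ/kg
Δh = -19.992 + -386 + -106.72 = -512.71 kJ/kg
Q = ṁ·Δh = 1547 kg/h × -512.71 kJ/kg = -793170 kJ/h
|Q| = 220.32 kW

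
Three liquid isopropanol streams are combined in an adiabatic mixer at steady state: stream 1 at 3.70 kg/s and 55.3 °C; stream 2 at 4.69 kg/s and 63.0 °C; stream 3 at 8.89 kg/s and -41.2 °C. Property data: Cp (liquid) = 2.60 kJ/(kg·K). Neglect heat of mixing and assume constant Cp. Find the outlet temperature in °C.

No heat crosses the boundary, so H_out = H_in.
Σ ṁᵢCp,ᵢTᵢ = 3.70×2.60×55.3 + 4.69×2.60×63.0 + 8.89×2.60×-41.2 = 347.91
Σ ṁᵢCp,ᵢ = 3.70×2.60 + 4.69×2.60 + 8.89×2.60 = 44.928
T_out = 347.91 / 44.928 = 7.7437 °C

T_out = 7.74 °C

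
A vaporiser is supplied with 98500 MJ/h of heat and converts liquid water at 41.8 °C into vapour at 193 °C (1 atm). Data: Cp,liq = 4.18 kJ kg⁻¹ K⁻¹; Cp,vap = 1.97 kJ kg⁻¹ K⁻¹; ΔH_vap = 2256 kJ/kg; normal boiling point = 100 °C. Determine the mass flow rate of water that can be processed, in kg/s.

ṁ = 10.2 kg/s

Δh = 4.18×(100−41.8) + 2256 + 1.97×(193−100) = 2682.5 kJ/kg
Q = 98500 MJ/h = 27361 kJ/s = 27361 kJ/s
ṁ = Q/Δh = 27361 / 2682.5 = 10.2 kg/s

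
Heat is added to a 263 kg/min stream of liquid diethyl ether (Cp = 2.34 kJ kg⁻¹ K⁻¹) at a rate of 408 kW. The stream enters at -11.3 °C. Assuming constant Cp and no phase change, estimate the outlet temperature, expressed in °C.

T_out = 28.5 °C

Q = 408 kW = 24480 kJ/min
ΔT = Q/(ṁ·Cp) = 24480/(263×2.34) = 39.778 K
T_out = -11.3 + 39.778 = 28.478 °C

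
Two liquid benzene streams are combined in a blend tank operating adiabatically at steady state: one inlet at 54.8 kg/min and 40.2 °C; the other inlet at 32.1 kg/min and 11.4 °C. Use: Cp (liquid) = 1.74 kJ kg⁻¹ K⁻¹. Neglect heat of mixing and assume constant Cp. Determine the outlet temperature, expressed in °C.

Energy balance with Q = 0: Σ ṁᵢCp,ᵢ(T_out − Tᵢ) = 0
T_out = Σ ṁᵢCp,ᵢTᵢ / Σ ṁᵢCp,ᵢ
      = 4469.9 / 151.21 = 29.562 °C

T_out = 29.6 °C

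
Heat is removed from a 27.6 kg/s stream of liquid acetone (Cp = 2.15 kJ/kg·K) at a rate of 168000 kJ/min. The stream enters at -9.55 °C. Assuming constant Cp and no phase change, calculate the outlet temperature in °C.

Q = 168000 kJ/min = 2800 kJ/s
ΔT = Q/(ṁ·Cp) = 2800/(27.6×2.15) = 47.186 K
T_out = -9.55 − 47.186 = -56.736 °C

T_out = -56.7 °C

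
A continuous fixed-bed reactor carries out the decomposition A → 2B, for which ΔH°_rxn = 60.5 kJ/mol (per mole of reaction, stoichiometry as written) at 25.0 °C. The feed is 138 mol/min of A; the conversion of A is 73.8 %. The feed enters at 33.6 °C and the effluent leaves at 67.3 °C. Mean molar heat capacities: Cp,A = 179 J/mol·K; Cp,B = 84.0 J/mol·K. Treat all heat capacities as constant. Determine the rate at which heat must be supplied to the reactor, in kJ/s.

Extent of reaction ξ = 0.738 × 138 = 101.84 mol/min
Reaction term: ξ·ΔH°_rxn = 101.84 × 60.5 = 6161.6 kJ/min
Sensible, feed 33.6→25 °C: -212.44 kJ/min
Outlet flows (mol/min): A 36.156, B 203.69
Sensible, products 25→67.3 °C: 997.51 kJ/min
Q = ΔH = 6946.6 kJ/min = 115.78 kW
Heat supplied = 115.78 kJ/s

Q_in = 116 kJ/s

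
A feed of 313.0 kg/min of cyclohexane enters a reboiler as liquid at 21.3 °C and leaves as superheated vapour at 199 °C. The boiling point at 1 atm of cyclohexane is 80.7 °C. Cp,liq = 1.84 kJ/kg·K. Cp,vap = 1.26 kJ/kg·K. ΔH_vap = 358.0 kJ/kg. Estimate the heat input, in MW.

liquid 21.3→80.7 °C: 109.3 kJ/kg
vaporisation at 80.7 °C: 358 kJ/kg
vapour 80.7→199 °C: 149.06 kJ/kg
Δh = 109.3 + 358 + 149.06 = 616.35 kJ/kg
Q = ṁ·Δh = 313.0 kg/min × 616.35 kJ/kg = 192920 kJ/min
|Q| = 3215.3 kW = 3.2153 MW

Q = 3.22 MW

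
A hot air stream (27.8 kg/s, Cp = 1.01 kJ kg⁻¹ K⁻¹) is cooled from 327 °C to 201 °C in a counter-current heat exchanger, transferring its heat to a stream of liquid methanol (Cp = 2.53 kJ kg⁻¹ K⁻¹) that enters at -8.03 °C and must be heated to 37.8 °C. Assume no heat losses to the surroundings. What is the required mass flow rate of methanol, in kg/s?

Heat released by hot stream: Q = 27.8 × 1.01 × (327 − 201) = 3537.8 kJ/s
Energy balance on cold side (adiabatic exchanger): Q = ṁ_c·Cp_c·(T_c,out − T_c,in)
ṁ_c = 3537.8 / [2.53 × (37.8 − -8.03)] = 30.512 kg/s

ṁ_c = 30.5 kg/s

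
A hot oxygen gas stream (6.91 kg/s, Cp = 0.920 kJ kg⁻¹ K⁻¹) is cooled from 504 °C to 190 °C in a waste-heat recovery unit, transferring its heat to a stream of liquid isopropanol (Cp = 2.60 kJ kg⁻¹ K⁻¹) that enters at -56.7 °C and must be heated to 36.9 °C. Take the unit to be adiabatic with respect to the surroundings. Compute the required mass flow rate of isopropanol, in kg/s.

ṁ_c = 8.20 kg/s

Heat released by hot stream: Q = 6.91 × 0.920 × (504 − 190) = 1996.2 kJ/s
Energy balance on cold side (adiabatic exchanger): Q = ṁ_c·Cp_c·(T_c,out − T_c,in)
ṁ_c = 1996.2 / [2.60 × (36.9 − -56.7)] = 8.2025 kg/s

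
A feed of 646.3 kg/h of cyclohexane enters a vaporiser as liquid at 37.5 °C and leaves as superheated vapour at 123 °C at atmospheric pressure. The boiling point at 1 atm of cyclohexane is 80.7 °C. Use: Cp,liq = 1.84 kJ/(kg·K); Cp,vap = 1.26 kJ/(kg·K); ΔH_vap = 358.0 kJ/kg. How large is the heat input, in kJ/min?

liquid 37.5→80.7 °C: 79.488 kJ/kg
vaporisation at 80.7 °C: 358 kJ/kg
vapour 80.7→123 °C: 53.298 kJ/kg
Δh = 79.488 + 358 + 53.298 = 490.79 kJ/kg
Q = ṁ·Δh = 646.3 kg/h × 490.79 kJ/kg = 317190 kJ/h
|Q| = 88.11 kW = 5286.6 kJ/min

Q = 5290 kJ/min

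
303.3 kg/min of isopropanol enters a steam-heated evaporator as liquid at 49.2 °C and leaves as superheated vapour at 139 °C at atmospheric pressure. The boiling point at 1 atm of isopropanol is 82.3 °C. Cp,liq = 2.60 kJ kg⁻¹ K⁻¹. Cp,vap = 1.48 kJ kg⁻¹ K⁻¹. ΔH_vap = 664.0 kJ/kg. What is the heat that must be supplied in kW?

Q = 4220 kW

liquid 49.2→82.3 °C: 86.06 kJ/kg
vaporisation at 82.3 °C: 664 kJ/kg
vapour 82.3→139 °C: 83.916 kJ/kg
Δh = 86.06 + 664 + 83.916 = 833.98 kJ/kg
Q = ṁ·Δh = 303.3 kg/min × 833.98 kJ/kg = 252940 kJ/min
|Q| = 4215.7 kW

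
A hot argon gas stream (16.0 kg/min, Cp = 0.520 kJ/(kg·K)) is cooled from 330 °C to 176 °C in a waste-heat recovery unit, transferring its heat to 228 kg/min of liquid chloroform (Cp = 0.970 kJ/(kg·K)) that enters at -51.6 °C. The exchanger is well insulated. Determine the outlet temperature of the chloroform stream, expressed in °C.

Heat released by hot stream: Q = 16.0 × 0.520 × (330 − 176) = 1281.3 kJ/min
Energy balance on cold side (adiabatic exchanger): Q = ṁ_c·Cp_c·(T_c,out − T_c,in)
T_c,out = -51.6 + 1281.3/(228 × 0.970) = -45.807 °C

T_c,out = -45.8 °C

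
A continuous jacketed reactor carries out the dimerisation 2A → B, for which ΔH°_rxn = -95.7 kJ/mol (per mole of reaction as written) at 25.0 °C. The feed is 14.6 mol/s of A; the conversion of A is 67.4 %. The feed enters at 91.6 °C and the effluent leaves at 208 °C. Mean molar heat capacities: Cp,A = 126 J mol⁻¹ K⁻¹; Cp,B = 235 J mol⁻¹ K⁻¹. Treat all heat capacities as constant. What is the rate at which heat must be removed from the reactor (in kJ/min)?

Extent of reaction ξ = 0.674 × 14.6 / 2 = 4.9202 mol/s
Reaction term: ξ·ΔH°_rxn = 4.9202 × -95.7 = -470.86 kJ/s
Sensible, feed 91.6→25 °C: -122.52 kJ/s
Outlet flows (mol/s): A 4.7596, B 4.9202
Sensible, products 25→208 °C: 321.34 kJ/s
Q = ΔH = -272.04 kJ/s = -272.04 kW
Heat removed = 16322 kJ/min

Q_out = 16300 kJ/min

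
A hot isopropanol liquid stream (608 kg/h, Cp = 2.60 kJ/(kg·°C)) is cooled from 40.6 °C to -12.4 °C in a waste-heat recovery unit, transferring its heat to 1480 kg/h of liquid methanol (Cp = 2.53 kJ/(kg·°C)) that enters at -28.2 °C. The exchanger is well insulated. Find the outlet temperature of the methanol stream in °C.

T_c,out = -5.82 °C

Heat released by hot stream: Q = 608 × 2.60 × (40.6 − -12.4) = 83782 kJ/h
Energy balance on cold side (adiabatic exchanger): Q = ṁ_c·Cp_c·(T_c,out − T_c,in)
T_c,out = -28.2 + 83782/(1480 × 2.53) = -5.8246 °C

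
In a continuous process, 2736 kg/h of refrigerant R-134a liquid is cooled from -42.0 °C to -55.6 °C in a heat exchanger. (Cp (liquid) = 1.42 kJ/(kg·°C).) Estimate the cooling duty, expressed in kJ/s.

Q = ṁ·Cp·ΔT = 2736 × 1.42 × (-55.6 − -42.0) = -52838 kJ/h
Converting: 52838 / 3600 s = 14.677 kW

Q_c = 14.7 kJ/s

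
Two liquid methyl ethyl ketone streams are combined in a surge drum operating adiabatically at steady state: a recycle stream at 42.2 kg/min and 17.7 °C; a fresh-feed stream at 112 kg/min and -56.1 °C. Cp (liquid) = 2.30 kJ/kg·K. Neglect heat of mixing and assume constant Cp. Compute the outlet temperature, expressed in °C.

T_out = -35.9 °C

Energy balance with Q = 0: Σ ṁᵢCp,ᵢ(T_out − Tᵢ) = 0
Σ ṁᵢCp,ᵢTᵢ = 42.2×2.30×17.7 + 112×2.30×-56.1 = -12733
Σ ṁᵢCp,ᵢ = 42.2×2.30 + 112×2.30 = 354.66
T_out = -12733 / 354.66 = -35.903 °C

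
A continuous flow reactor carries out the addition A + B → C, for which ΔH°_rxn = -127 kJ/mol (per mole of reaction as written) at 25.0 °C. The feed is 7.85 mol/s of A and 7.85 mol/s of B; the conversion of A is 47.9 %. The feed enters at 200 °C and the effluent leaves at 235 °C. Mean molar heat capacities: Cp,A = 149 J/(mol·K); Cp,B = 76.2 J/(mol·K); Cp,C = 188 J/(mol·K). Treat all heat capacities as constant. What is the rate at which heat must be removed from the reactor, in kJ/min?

Extent of reaction ξ = 0.479 × 7.85 = 3.7601 mol/s
Reaction term: ξ·ΔH°_rxn = 3.7601 × -127 = -477.54 kJ/s
Sensible, feed 200→25 °C: -309.37 kJ/s
Outlet flows (mol/s): A 4.0899, B 4.0899, C 3.7601
Sensible, products 25→235 °C: 341.87 kJ/s
Q = ΔH = -445.04 kJ/s = -445.04 kW
Heat removed = 26702 kJ/min

Q_out = 26700 kJ/min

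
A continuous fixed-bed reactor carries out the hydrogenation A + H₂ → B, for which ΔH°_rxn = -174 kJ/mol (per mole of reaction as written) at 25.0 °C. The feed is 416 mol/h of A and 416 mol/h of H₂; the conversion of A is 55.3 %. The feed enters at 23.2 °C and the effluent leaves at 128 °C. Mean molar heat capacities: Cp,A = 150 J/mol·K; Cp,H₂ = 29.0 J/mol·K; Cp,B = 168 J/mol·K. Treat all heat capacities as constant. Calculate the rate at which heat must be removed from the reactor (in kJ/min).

Q_out = 541 kJ/min

Extent of reaction ξ = 0.553 × 416 = 230.05 mol/h
Reaction term: ξ·ΔH°_rxn = 230.05 × -174 = -40028 kJ/h
Sensible, feed 23.2→25 °C: 134.04 kJ/h
Outlet flows (mol/h): A 185.95, H₂ 185.95, B 230.05
Sensible, products 25→128 °C: 7409.1 kJ/h
Q = ΔH = -32485 kJ/h = -9.0237 kW
Heat removed = 541.42 kJ/min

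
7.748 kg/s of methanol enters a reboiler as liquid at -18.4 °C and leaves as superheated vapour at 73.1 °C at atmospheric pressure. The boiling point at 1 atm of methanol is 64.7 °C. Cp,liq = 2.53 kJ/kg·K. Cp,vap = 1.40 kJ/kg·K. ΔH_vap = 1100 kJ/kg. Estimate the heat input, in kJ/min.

liquid -18.4→64.7 °C: 210.24 kJ/kg
vaporisation at 64.7 °C: 1100 kJ/kg
vapour 64.7→73.1 °C: 11.76 kJ/kg
Δh = 210.24 + 1100 + 11.76 = 1322 kJ/kg
Q = ṁ·Δh = 7.748 kg/s × 1322 kJ/kg = 10243 kJ/s
|Q| = 10243 kW = 614570 kJ/min

Q = 615000 kJ/min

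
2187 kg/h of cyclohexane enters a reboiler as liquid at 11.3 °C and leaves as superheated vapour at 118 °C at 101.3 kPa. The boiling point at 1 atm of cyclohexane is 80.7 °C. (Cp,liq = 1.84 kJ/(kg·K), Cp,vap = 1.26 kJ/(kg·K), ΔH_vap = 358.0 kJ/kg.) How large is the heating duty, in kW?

Q = 324 kW

liquid 11.3→80.7 °C: 127.7 kJ/kg
vaporisation at 80.7 °C: 358 kJ/kg
vapour 80.7→118 °C: 46.998 kJ/kg
Δh = 127.7 + 358 + 46.998 = 532.69 kJ/kg
Q = ṁ·Δh = 2187 kg/h × 532.69 kJ/kg = 1.165e+06 kJ/h
|Q| = 323.61 kW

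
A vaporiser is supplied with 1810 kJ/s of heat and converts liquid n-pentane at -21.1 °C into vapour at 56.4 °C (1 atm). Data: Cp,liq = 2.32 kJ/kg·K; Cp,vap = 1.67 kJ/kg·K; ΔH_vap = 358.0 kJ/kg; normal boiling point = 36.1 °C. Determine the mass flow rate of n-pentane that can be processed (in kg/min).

Δh = 2.32×(36.1−-21.1) + 358.0 + 1.67×(56.4−36.1) = 524.61 kJ/kg
Q = 1810 kJ/s = 1810 kJ/s = 108600 kJ/min
ṁ = Q/Δh = 108600 / 524.61 = 207.01 kg/min

ṁ = 207 kg/min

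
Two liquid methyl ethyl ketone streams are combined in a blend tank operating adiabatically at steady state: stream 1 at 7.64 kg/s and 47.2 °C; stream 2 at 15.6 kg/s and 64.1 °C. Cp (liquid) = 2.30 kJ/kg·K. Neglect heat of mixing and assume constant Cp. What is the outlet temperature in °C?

No heat crosses the boundary, so H_out = H_in.
T_out = Σ ṁᵢCp,ᵢTᵢ / Σ ṁᵢCp,ᵢ
      = 3129.3 / 53.452 = 58.544 °C

T_out = 58.5 °C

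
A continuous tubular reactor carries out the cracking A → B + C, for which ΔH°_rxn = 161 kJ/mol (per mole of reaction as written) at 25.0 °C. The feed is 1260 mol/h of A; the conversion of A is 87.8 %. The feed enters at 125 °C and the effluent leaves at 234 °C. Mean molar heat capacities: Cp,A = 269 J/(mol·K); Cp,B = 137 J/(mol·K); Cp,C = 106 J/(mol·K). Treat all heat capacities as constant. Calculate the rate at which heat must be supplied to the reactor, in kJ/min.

Q_in = 3480 kJ/min

Extent of reaction ξ = 0.878 × 1260 = 1106.3 mol/h
Reaction term: ξ·ΔH°_rxn = 1106.3 × 161 = 178110 kJ/h
Sensible, feed 125→25 °C: -33894 kJ/h
Outlet flows (mol/h): A 153.72, B 1106.3, C 1106.3
Sensible, products 25→234 °C: 64827 kJ/h
Q = ΔH = 209040 kJ/h = 58.068 kW
Heat supplied = 3484.1 kJ/min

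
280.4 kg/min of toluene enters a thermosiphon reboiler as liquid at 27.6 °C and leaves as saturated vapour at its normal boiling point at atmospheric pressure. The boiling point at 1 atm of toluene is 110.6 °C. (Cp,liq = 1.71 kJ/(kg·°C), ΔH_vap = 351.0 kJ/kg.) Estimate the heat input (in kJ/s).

liquid 27.6→110.6 °C: 141.93 kJ/kg
vaporisation at 110.6 °C: 351 kJ/kg
Δh = 141.93 + 351 = 492.93 kJ/kg
Q = ṁ·Δh = 280.4 kg/min × 492.93 kJ/kg = 138220 kJ/min
|Q| = 2303.6 kW

Q = 2300 kJ/s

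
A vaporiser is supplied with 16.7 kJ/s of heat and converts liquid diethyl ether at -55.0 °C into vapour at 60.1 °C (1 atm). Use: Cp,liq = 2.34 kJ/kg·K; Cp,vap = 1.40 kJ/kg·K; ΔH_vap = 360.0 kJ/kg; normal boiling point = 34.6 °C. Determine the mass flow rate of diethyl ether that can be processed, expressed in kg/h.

ṁ = 99.3 kg/h

Δh = 2.34×(34.6−-55.0) + 360.0 + 1.40×(60.1−34.6) = 605.36 kJ/kg
Q = 16.7 kJ/s = 16.7 kJ/s = 60120 kJ/h
ṁ = Q/Δh = 60120 / 605.36 = 99.312 kg/h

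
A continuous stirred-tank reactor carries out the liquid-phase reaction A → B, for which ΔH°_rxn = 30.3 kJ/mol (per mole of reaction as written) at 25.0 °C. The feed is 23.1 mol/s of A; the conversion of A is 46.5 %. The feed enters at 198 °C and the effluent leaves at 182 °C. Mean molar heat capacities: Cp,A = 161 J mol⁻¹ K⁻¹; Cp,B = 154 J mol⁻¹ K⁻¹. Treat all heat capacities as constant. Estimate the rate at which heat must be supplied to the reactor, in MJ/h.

Q_in = 915 MJ/h

Extent of reaction ξ = 0.465 × 23.1 = 10.742 mol/s
Reaction term: ξ·ΔH°_rxn = 10.742 × 30.3 = 325.47 kJ/s
Sensible, feed 198→25 °C: -643.4 kJ/s
Outlet flows (mol/s): A 12.358, B 10.742
Sensible, products 25→182 °C: 572.09 kJ/s
Q = ΔH = 254.16 kJ/s = 254.16 kW
Heat supplied = 914.96 MJ/h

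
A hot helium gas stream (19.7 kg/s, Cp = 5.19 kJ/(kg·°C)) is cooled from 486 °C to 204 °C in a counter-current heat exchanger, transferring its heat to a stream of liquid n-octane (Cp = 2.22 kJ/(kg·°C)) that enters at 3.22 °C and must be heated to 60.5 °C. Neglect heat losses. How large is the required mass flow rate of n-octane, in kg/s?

Heat released by hot stream: Q = 19.7 × 5.19 × (486 − 204) = 28833 kJ/s
Energy balance on cold side (adiabatic exchanger): Q = ṁ_c·Cp_c·(T_c,out − T_c,in)
ṁ_c = 28833 / [2.22 × (60.5 − 3.22)] = 226.74 kg/s

ṁ_c = 227 kg/s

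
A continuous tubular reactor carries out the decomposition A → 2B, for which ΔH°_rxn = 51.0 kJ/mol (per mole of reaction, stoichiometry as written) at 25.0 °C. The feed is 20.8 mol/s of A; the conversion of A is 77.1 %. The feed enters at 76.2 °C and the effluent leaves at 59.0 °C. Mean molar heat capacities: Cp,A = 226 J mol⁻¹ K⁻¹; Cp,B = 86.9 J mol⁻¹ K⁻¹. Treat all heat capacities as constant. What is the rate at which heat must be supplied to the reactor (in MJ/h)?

Extent of reaction ξ = 0.771 × 20.8 = 16.037 mol/s
Reaction term: ξ·ΔH°_rxn = 16.037 × 51.0 = 817.88 kJ/s
Sensible, feed 76.2→25 °C: -240.68 kJ/s
Outlet flows (mol/s): A 4.7632, B 32.074
Sensible, products 25→59.0 °C: 131.37 kJ/s
Q = ΔH = 708.56 kJ/s = 708.56 kW
Heat supplied = 2550.8 MJ/h

Q_in = 2550 MJ/h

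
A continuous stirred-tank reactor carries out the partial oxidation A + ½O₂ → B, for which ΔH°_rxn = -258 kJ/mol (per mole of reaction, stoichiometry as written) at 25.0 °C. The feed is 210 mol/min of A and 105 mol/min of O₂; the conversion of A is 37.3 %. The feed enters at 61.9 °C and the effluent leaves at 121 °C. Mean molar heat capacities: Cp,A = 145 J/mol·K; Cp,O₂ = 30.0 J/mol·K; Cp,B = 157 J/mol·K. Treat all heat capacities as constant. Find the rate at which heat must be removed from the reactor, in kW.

Extent of reaction ξ = 0.373 × 210 = 78.33 mol/min
Reaction term: ξ·ΔH°_rxn = 78.33 × -258 = -20209 kJ/min
Sensible, feed 61.9→25 °C: -1239.8 kJ/min
Outlet flows (mol/min): A 131.67, O₂ 65.835, B 78.33
Sensible, products 25→121 °C: 3203 kJ/min
Q = ΔH = -18246 kJ/min = -304.1 kW
Heat removed = 304.1 kW

Q_out = 304 kW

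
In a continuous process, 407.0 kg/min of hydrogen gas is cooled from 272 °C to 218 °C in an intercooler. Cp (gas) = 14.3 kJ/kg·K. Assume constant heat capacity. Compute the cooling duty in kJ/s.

Q_c = 5240 kJ/s

Q = ṁ·Cp·ΔT = 407.0 × 14.3 × (218 − 272) = -314290 kJ/min
Converting: 314290 / 60 s = 5238.1 kW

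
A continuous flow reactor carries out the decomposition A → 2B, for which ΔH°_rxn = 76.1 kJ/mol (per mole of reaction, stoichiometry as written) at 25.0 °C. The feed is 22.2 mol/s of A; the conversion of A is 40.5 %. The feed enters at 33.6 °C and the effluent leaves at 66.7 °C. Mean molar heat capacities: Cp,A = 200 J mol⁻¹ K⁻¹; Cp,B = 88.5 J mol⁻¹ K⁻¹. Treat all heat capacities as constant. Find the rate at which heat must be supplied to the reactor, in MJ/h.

Q_in = 2960 MJ/h

Extent of reaction ξ = 0.405 × 22.2 = 8.991 mol/s
Reaction term: ξ·ΔH°_rxn = 8.991 × 76.1 = 684.22 kJ/s
Sensible, feed 33.6→25 °C: -38.184 kJ/s
Outlet flows (mol/s): A 13.209, B 17.982
Sensible, products 25→66.7 °C: 176.52 kJ/s
Q = ΔH = 822.56 kJ/s = 822.56 kW
Heat supplied = 2961.2 MJ/h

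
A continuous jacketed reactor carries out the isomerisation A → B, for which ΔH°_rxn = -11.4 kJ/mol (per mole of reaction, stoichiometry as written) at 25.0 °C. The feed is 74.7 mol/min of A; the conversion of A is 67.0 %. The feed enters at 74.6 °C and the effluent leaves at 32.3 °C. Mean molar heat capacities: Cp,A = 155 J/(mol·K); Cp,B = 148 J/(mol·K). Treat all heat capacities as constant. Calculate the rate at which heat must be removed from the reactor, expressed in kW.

Q_out = 17.7 kW

Extent of reaction ξ = 0.670 × 74.7 = 50.049 mol/min
Reaction term: ξ·ΔH°_rxn = 50.049 × -11.4 = -570.56 kJ/min
Sensible, feed 74.6→25 °C: -574.29 kJ/min
Outlet flows (mol/min): A 24.651, B 50.049
Sensible, products 25→32.3 °C: 81.966 kJ/min
Q = ΔH = -1062.9 kJ/min = -17.715 kW
Heat removed = 17.715 kW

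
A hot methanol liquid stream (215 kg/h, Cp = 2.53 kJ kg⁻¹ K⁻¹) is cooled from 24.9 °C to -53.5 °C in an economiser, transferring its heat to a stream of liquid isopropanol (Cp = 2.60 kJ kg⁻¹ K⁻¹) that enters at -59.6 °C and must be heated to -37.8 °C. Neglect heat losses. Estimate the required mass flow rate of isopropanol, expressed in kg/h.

Heat released by hot stream: Q = 215 × 2.53 × (24.9 − -53.5) = 42646 kJ/h
Energy balance on cold side (adiabatic exchanger): Q = ṁ_c·Cp_c·(T_c,out − T_c,in)
ṁ_c = 42646 / [2.60 × (-37.8 − -59.6)] = 752.39 kg/h

ṁ_c = 752 kg/h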